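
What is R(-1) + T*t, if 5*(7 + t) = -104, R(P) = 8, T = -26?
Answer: 3654/5 ≈ 730.80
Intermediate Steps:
t = -139/5 (t = -7 + (⅕)*(-104) = -7 - 104/5 = -139/5 ≈ -27.800)
R(-1) + T*t = 8 - 26*(-139/5) = 8 + 3614/5 = 3654/5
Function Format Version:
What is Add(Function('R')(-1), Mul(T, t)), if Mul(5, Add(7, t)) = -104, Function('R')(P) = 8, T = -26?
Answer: Rational(3654, 5) ≈ 730.80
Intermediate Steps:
t = Rational(-139, 5) (t = Add(-7, Mul(Rational(1, 5), -104)) = Add(-7, Rational(-104, 5)) = Rational(-139, 5) ≈ -27.800)
Add(Function('R')(-1), Mul(T, t)) = Add(8, Mul(-26, Rational(-139, 5))) = Add(8, Rational(3614, 5)) = Rational(3654, 5)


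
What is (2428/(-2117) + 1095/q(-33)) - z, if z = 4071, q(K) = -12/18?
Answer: -24195815/4234 ≈ -5714.6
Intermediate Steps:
q(K) = -⅔ (q(K) = -12*1/18 = -⅔)
(2428/(-2117) + 1095/q(-33)) - z = (2428/(-2117) + 1095/(-⅔)) - 1*4071 = (2428*(-1/2117) + 1095*(-3/2)) - 4071 = (-2428/2117 - 3285/2) - 4071 = -6959201/4234 - 4071 = -24195815/4234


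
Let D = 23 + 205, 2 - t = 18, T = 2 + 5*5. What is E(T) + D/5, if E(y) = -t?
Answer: 308/5 ≈ 61.600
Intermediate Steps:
T = 27 (T = 2 + 25 = 27)
t = -16 (t = 2 - 1*18 = 2 - 18 = -16)
E(y) = 16 (E(y) = -1*(-16) = 16)
D = 228
E(T) + D/5 = 16 + 228/5 = 308/5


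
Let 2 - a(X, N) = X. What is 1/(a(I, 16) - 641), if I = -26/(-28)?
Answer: -14/8959 ≈ -0.0015627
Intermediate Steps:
I = 13/14 (I = -26*(-1/28) = 13/14 ≈ 0.92857)
a(X, N) = 2 - X
1/(a(I, 16) - 641) = 1/((2 - 1*13/14) - 641) = 1/((2 - 13/14) - 641) = 1/(15/14 - 641) = 1/(-8959/14) = -14/8959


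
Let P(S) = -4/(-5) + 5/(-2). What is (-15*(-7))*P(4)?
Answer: -357/2 ≈ -178.50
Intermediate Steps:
P(S) = -17/10 (P(S) = -4*(-1/5) + 5*(-1/2) = 4/5 - 5/2 = -17/10)
(-15*(-7))*P(4) = -15*(-7)*(-17/10) = 105*(-17/10) = -357/2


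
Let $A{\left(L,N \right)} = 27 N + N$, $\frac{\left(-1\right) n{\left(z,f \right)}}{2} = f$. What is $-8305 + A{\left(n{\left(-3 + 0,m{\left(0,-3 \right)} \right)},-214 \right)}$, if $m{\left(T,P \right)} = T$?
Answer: $-14297$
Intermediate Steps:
$n{\left(z,f \right)} = - 2 f$
$A{\left(L,N \right)} = 28 N$
$-8305 + A{\left(n{\left(-3 + 0,m{\left(0,-3 \right)} \right)},-214 \right)} = -8305 + 28 \left(-214\right) = -8305 - 5992 = -14297$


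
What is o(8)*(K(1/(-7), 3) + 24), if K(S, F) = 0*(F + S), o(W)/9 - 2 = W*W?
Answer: 14256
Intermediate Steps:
o(W) = 18 + 9*W² (o(W) = 18 + 9*(W*W) = 18 + 9*W²)
K(S, F) = 0
o(8)*(K(1/(-7), 3) + 24) = (18 + 9*8²)*(0 + 24) = (18 + 9*64)*24 = (18 + 576)*24 = 594*24 = 14256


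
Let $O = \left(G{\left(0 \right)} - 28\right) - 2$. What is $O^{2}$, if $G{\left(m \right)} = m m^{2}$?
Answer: $900$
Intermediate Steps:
$G{\left(m \right)} = m^{3}$
$O = -30$ ($O = \left(0^{3} - 28\right) - 2 = \left(0 - 28\right) - 2 = -28 - 2 = -30$)
$O^{2} = \left(-30\right)^{2} = 900$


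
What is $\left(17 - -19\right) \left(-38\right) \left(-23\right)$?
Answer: $31464$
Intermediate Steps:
$\left(17 - -19\right) \left(-38\right) \left(-23\right) = \left(17 + 19\right) \left(-38\right) \left(-23\right) = 36 \left(-38\right) \left(-23\right) = \left(-1368\right) \left(-23\right) = 31464$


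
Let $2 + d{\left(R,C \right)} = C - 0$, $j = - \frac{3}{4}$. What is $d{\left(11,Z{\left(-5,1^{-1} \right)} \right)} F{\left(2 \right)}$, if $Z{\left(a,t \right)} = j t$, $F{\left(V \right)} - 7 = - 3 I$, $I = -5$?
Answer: $- \frac{121}{2} \approx -60.5$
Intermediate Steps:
$j = - \frac{3}{4}$ ($j = \left(-3\right) \frac{1}{4} = - \frac{3}{4} \approx -0.75$)
$F{\left(V \right)} = 22$ ($F{\left(V \right)} = 7 - -15 = 7 + 15 = 22$)
$Z{\left(a,t \right)} = - \frac{3 t}{4}$
$d{\left(R,C \right)} = -2 + C$ ($d{\left(R,C \right)} = -2 + \left(C - 0\right) = -2 + \left(C + 0\right) = -2 + C$)
$d{\left(11,Z{\left(-5,1^{-1} \right)} \right)} F{\left(2 \right)} = \left(-2 - \frac{3}{4 \cdot 1}\right) 22 = \left(-2 - \frac{3}{4}\right) 22 = \left(- \frac{11}{4}\right) 22 = - \frac{121}{2}$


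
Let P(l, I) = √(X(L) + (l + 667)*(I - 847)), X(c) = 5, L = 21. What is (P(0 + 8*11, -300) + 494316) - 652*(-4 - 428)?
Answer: 775980 + 6*I*√24055 ≈ 7.7598e+5 + 930.58*I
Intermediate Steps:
P(l, I) = √(5 + (-847 + I)*(667 + l)) (P(l, I) = √(5 + (l + 667)*(I - 847)) = √(5 + (667 + l)*(-847 + I)) = √(5 + (-847 + I)*(667 + l)))
(P(0 + 8*11, -300) + 494316) - 652*(-4 - 428) = (√(-564944 - 847*(0 + 8*11) + 667*(-300) - 300*(0 + 8*11)) + 494316) - 652*(-4 - 428) = (√(-564944 - 847*(0 + 88) - 200100 - 300*(0 + 88)) + 494316) - 652*(-432) = (√(-564944 - 847*88 - 200100 - 300*88) + 494316) + 281664 = (√(-564944 - 74536 - 200100 - 26400) + 494316) + 281664 = (√(-865980) + 494316) + 281664 = (6*I*√24055 + 494316) + 281664 = (494316 + 6*I*√24055) + 281664 = 775980 + 6*I*√24055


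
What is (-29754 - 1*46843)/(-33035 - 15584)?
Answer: 76597/48619 ≈ 1.5755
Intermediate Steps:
(-29754 - 1*46843)/(-33035 - 15584) = (-29754 - 46843)/(-48619) = -76597*(-1/48619) = 76597/48619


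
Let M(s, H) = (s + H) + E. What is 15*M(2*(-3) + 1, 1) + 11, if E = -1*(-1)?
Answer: -34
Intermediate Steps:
E = 1
M(s, H) = 1 + H + s (M(s, H) = (s + H) + 1 = (H + s) + 1 = 1 + H + s)
15*M(2*(-3) + 1, 1) + 11 = 15*(1 + 1 + (2*(-3) + 1)) + 11 = 15*(1 + 1 + (-6 + 1)) + 11 = 15*(1 + 1 - 5) + 11 = 15*(-3) + 11 = -45 + 11 = -34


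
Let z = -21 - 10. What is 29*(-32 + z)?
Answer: -1827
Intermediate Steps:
z = -31
29*(-32 + z) = 29*(-32 - 31) = 29*(-63) = -1827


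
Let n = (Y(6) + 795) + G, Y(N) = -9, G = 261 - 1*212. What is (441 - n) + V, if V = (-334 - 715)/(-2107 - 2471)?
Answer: -1802683/4578 ≈ -393.77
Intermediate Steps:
G = 49 (G = 261 - 212 = 49)
n = 835 (n = (-9 + 795) + 49 = 786 + 49 = 835)
V = 1049/4578 (V = -1049/(-4578) = -1049*(-1/4578) = 1049/4578 ≈ 0.22914)
(441 - n) + V = (441 - 1*835) + 1049/4578 = (441 - 835) + 1049/4578 = -394 + 1049/4578 = -1802683/4578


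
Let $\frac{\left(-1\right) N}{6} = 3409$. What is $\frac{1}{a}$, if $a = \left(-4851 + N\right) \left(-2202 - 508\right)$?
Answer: $\frac{1}{68576550} \approx 1.4582 \cdot 10^{-8}$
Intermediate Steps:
$N = -20454$ ($N = \left(-6\right) 3409 = -20454$)
$a = 68576550$ ($a = \left(-4851 - 20454\right) \left(-2202 - 508\right) = \left(-25305\right) \left(-2710\right) = 68576550$)
$\frac{1}{a} = \frac{1}{68576550}$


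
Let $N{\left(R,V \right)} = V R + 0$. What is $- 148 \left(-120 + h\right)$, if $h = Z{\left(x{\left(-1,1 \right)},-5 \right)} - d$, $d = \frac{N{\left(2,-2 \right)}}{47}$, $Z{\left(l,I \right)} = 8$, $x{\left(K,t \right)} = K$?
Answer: $\frac{778480}{47} \approx 16563.0$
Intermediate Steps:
$N{\left(R,V \right)} = R V$ ($N{\left(R,V \right)} = R V + 0 = R V$)
$d = - \frac{4}{47}$ ($d = \frac{2 \left(-2\right)}{47} = \left(-4\right) \frac{1}{47} = - \frac{4}{47} \approx -0.085106$)
$h = \frac{380}{47}$ ($h = 8 - - \frac{4}{47} = 8 + \frac{4}{47} = \frac{380}{47} \approx 8.0851$)
$- 148 \left(-120 + h\right) = - 148 \left(-120 + \frac{380}{47}\right) = \left(-148\right) \left(- \frac{5260}{47}\right) = \frac{778480}{47}$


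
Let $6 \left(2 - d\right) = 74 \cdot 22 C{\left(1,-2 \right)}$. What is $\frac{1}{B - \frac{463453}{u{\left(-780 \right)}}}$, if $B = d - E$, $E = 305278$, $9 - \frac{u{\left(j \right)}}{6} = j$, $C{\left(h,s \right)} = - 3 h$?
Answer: $- \frac{4734}{1441786561} \approx -3.2834 \cdot 10^{-6}$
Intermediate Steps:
$u{\left(j \right)} = 54 - 6 j$
$d = 816$ ($d = 2 - \frac{74 \cdot 22 \left(\left(-3\right) 1\right)}{6} = 2 - \frac{1628 \left(-3\right)}{6} = 2 - -814 = 2 + 814 = 816$)
$B = -304462$ ($B = 816 - 305278 = -304462$)
$\frac{1}{B - \frac{463453}{u{\left(-780 \right)}}} = \frac{1}{-304462 - \frac{463453}{54 - -4680}} = \frac{1}{-304462 - \frac{463453}{54 + 4680}} = \frac{1}{-304462 - \frac{463453}{4734}} = \frac{1}{- \frac{1441786561}{4734}} = - \frac{4734}{1441786561}$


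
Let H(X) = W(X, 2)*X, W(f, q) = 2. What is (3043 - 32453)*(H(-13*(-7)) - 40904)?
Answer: 1197634020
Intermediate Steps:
H(X) = 2*X
(3043 - 32453)*(H(-13*(-7)) - 40904) = (3043 - 32453)*(2*(-13*(-7)) - 40904) = -29410*(2*91 - 40904) = -29410*(182 - 40904) = -29410*(-40722) = 1197634020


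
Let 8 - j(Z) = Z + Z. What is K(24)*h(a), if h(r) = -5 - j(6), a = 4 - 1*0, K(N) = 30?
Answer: -30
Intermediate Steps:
j(Z) = 8 - 2*Z (j(Z) = 8 - (Z + Z) = 8 - 2*Z)
a = 4 (a = 4 + 0 = 4)
h(r) = -1 (h(r) = -5 - (8 - 2*6) = -5 - (8 - 12) = -5 - 1*(-4) = -5 + 4 = -1)
K(24)*h(a) = 30*(-1) = -30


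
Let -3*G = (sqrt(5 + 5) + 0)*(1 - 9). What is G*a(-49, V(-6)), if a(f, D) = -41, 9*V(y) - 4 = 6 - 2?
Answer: -328*sqrt(10)/3 ≈ -345.74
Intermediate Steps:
V(y) = 8/9 (V(y) = 4/9 + (6 - 2)/9 = 4/9 + (1/9)*4 = 4/9 + 4/9 = 8/9)
G = 8*sqrt(10)/3 (G = -(sqrt(5 + 5) + 0)*(1 - 9)/3 = -(sqrt(10) + 0)*(-8)/3 = -sqrt(10)*(-8)/3 = -(-8)*sqrt(10)/3 = 8*sqrt(10)/3 ≈ 8.4327)
G*a(-49, V(-6)) = (8*sqrt(10)/3)*(-41) = -328*sqrt(10)/3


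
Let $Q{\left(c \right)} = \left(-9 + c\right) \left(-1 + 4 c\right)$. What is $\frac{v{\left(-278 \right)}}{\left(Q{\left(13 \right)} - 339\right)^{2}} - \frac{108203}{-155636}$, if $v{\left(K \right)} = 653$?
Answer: $\frac{2073629983}{2836466100} \approx 0.73106$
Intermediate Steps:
$Q{\left(c \right)} = \left(-1 + 4 c\right) \left(-9 + c\right)$
$\frac{v{\left(-278 \right)}}{\left(Q{\left(13 \right)} - 339\right)^{2}} - \frac{108203}{-155636} = \frac{653}{\left(\left(9 - 481 + 4 \cdot 13^{2}\right) - 339\right)^{2}} - \frac{108203}{-155636} = \frac{653}{\left(\left(9 - 481 + 4 \cdot 169\right) - 339\right)^{2}} - - \frac{108203}{155636} = \frac{653}{\left(\left(9 - 481 + 676\right) - 339\right)^{2}} + \frac{108203}{155636} = \frac{653}{\left(204 - 339\right)^{2}} + \frac{108203}{155636} = \frac{653}{\left(-135\right)^{2}} + \frac{108203}{155636} = \frac{653}{18225} + \frac{108203}{155636} = \frac{2073629983}{2836466100}$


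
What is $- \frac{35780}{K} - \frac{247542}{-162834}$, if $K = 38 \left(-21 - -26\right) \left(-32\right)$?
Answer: $\frac{61093799}{8250256} \approx 7.4051$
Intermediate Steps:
$K = -6080$ ($K = 38 \left(-21 + 26\right) \left(-32\right) = 38 \cdot 5 \left(-32\right) = 190 \left(-32\right) = -6080$)
$- \frac{35780}{K} - \frac{247542}{-162834} = - \frac{35780}{-6080} - \frac{247542}{-162834} = \left(-35780\right) \left(- \frac{1}{6080}\right) - - \frac{41257}{27139} = \frac{1789}{304} + \frac{41257}{27139} = \frac{61093799}{8250256}$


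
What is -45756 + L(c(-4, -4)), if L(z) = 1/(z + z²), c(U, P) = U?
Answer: -549071/12 ≈ -45756.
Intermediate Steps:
-45756 + L(c(-4, -4)) = -45756 + 1/((-4)*(1 - 4)) = -45756 - ¼/(-3) = -45756 - ¼*(-⅓) = -45756 + 1/12 = -549071/12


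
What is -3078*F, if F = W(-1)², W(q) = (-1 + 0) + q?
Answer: -12312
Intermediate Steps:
W(q) = -1 + q
F = 4 (F = (-1 - 1)² = (-2)² = 4)
-3078*F = -3078*4 = -12312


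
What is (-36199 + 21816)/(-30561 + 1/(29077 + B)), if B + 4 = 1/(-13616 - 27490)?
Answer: 17188759942271/36522678996351 ≈ 0.47063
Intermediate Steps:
B = -164425/41106 (B = -4 + 1/(-13616 - 27490) = -4 + 1/(-41106) = -4 - 1/41106 = -164425/41106 ≈ -4.0000)
(-36199 + 21816)/(-30561 + 1/(29077 + B)) = (-36199 + 21816)/(-30561 + 1/(29077 - 164425/41106)) = -14383/(-30561 + 1/(1195074737/41106)) = -14383/(-30561 + 41106/1195074737) = -14383/(-36522678996351/1195074737) = -14383*(-1195074737/36522678996351) = 17188759942271/36522678996351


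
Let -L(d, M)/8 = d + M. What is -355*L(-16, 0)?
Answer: -45440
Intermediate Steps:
L(d, M) = -8*M - 8*d (L(d, M) = -8*(d + M) = -8*(M + d) = -8*M - 8*d)
-355*L(-16, 0) = -355*(-8*0 - 8*(-16)) = -355*(0 + 128) = -355*128 = -45440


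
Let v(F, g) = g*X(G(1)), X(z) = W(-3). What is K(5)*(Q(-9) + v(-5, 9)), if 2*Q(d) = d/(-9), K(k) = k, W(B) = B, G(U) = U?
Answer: -265/2 ≈ -132.50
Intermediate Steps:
Q(d) = -d/18 (Q(d) = (d/(-9))/2 = (d*(-⅑))/2 = (-d/9)/2 = -d/18)
X(z) = -3
v(F, g) = -3*g (v(F, g) = g*(-3) = -3*g)
K(5)*(Q(-9) + v(-5, 9)) = 5*(-1/18*(-9) - 3*9) = 5*(½ - 27) = 5*(-53/2) = -265/2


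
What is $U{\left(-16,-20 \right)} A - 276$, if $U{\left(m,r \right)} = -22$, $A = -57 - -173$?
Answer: $-2828$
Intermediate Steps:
$A = 116$ ($A = -57 + 173 = 116$)
$U{\left(-16,-20 \right)} A - 276 = \left(-22\right) 116 - 276 = -2552 - 276 = -2828$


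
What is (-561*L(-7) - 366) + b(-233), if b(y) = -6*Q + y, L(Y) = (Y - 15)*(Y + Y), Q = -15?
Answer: -173297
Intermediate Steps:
L(Y) = 2*Y*(-15 + Y) (L(Y) = (-15 + Y)*(2*Y) = 2*Y*(-15 + Y))
b(y) = 90 + y (b(y) = -6*(-15) + y = 90 + y)
(-561*L(-7) - 366) + b(-233) = (-1122*(-7)*(-15 - 7) - 366) + (90 - 233) = (-1122*(-7)*(-22) - 366) - 143 = (-561*308 - 366) - 143 = (-172788 - 366) - 143 = -173154 - 143 = -173297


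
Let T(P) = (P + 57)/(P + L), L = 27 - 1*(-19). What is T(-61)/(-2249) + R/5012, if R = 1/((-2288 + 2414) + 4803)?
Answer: -10975873/92599381420 ≈ -0.00011853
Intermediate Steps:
L = 46 (L = 27 + 19 = 46)
T(P) = (57 + P)/(46 + P) (T(P) = (P + 57)/(P + 46) = (57 + P)/(46 + P))
R = 1/4929 (R = 1/(126 + 4803) = 1/4929 ≈ 0.00020288)
T(-61)/(-2249) + R/5012 = ((57 - 61)/(46 - 61))/(-2249) + (1/4929)/5012 = (-4/(-15))*(-1/2249) + (1/4929)*(1/5012) = -1/15*(-4)*(-1/2249) + 1/24704148 = (4/15)*(-1/2249) + 1/24704148 = -4/33735 + 1/24704148 = -10975873/92599381420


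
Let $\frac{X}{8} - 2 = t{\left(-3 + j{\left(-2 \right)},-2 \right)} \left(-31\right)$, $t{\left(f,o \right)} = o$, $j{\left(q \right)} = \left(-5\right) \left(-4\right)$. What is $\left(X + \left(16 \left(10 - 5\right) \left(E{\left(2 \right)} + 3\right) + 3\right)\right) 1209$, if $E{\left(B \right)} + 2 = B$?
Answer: $912795$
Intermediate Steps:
$j{\left(q \right)} = 20$
$E{\left(B \right)} = -2 + B$
$X = 512$ ($X = 16 + 8 \left(\left(-2\right) \left(-31\right)\right) = 16 + 8 \cdot 62 = 16 + 496 = 512$)
$\left(X + \left(16 \left(10 - 5\right) \left(E{\left(2 \right)} + 3\right) + 3\right)\right) 1209 = \left(512 + \left(16 \left(10 - 5\right) \left(\left(-2 + 2\right) + 3\right) + 3\right)\right) 1209 = \left(512 + \left(16 \cdot 5 \left(0 + 3\right) + 3\right)\right) 1209 = \left(512 + \left(16 \cdot 5 \cdot 3 + 3\right)\right) 1209 = \left(512 + \left(16 \cdot 15 + 3\right)\right) 1209 = \left(512 + \left(240 + 3\right)\right) 1209 = \left(512 + 243\right) 1209 = 755 \cdot 1209 = 912795$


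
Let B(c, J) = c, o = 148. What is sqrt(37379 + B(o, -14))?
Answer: sqrt(37527) ≈ 193.72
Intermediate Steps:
sqrt(37379 + B(o, -14)) = sqrt(37379 + 148) = sqrt(37527)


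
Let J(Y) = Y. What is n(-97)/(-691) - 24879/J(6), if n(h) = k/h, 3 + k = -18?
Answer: -555854953/134054 ≈ -4146.5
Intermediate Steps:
k = -21 (k = -3 - 18 = -21)
n(h) = -21/h
n(-97)/(-691) - 24879/J(6) = -21/(-97)/(-691) - 24879/6 = -21*(-1/97)*(-1/691) - 24879*1/6 = (21/97)*(-1/691) - 8293/2 = -21/67027 - 8293/2 = -555854953/134054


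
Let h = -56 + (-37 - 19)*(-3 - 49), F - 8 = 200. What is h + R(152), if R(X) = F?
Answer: 3064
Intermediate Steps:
F = 208 (F = 8 + 200 = 208)
R(X) = 208
h = 2856 (h = -56 - 56*(-52) = -56 + 2912 = 2856)
h + R(152) = 2856 + 208 = 3064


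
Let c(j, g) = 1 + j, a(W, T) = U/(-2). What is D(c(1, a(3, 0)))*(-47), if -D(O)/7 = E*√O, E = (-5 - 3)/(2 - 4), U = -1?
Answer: 1316*√2 ≈ 1861.1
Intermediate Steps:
a(W, T) = ½ (a(W, T) = -1/(-2) = -1*(-½) = ½)
E = 4 (E = -8/(-2) = -8*(-½) = 4)
D(O) = -28*√O
D(c(1, a(3, 0)))*(-47) = -28*√(1 + 1)*(-47) = -28*√2*(-47) = 1316*√2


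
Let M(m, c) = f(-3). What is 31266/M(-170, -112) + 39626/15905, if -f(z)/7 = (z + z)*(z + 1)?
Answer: -82326191/222670 ≈ -369.72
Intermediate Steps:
f(z) = -14*z*(1 + z) (f(z) = -7*(z + z)*(z + 1) = -7*2*z*(1 + z) = -14*z*(1 + z))
M(m, c) = -84 (M(m, c) = -14*(-3)*(1 - 3) = -14*(-3)*(-2) = -84)
31266/M(-170, -112) + 39626/15905 = 31266/(-84) + 39626/15905 = 31266*(-1/84) + 39626*(1/15905) = -5211/14 + 39626/15905 = -82326191/222670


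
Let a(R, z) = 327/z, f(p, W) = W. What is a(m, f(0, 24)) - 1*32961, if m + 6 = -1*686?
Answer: -263579/8 ≈ -32947.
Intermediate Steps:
m = -692 (m = -6 - 1*686 = -6 - 686 = -692)
a(m, f(0, 24)) - 1*32961 = 327/24 - 1*32961 = 327*(1/24) - 32961 = 109/8 - 32961 = -263579/8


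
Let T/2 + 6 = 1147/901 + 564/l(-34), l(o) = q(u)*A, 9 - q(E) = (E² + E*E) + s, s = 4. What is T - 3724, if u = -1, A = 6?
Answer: -9922138/2703 ≈ -3670.8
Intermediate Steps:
q(E) = 5 - 2*E² (q(E) = 9 - ((E² + E*E) + 4) = 9 - ((E² + E²) + 4) = 9 - (2*E² + 4) = 9 - (4 + 2*E²) = 9 + (-4 - 2*E²) = 5 - 2*E²)
l(o) = 18 (l(o) = (5 - 2*(-1)²)*6 = (5 - 2*1)*6 = (5 - 2)*6 = 3*6 = 18)
T = 143834/2703 (T = -12 + 2*(1147/901 + 564/18) = -12 + 2*(1147*(1/901) + 564*(1/18)) = -12 + 2*(1147/901 + 94/3) = -12 + 2*(88135/2703) = -12 + 176270/2703 = 143834/2703 ≈ 53.213)
T - 3724 = 143834/2703 - 3724 = -9922138/2703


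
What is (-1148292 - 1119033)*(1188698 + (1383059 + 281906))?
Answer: -6470181461475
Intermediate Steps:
(-1148292 - 1119033)*(1188698 + (1383059 + 281906)) = -2267325*(1188698 + 1664965) = -2267325*2853663 = -6470181461475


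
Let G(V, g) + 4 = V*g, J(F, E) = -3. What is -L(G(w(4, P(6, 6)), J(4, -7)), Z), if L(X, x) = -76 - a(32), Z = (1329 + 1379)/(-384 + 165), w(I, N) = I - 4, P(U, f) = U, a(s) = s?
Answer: 108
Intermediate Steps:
w(I, N) = -4 + I
G(V, g) = -4 + V*g
Z = -2708/219 (Z = 2708/(-219) = 2708*(-1/219) = -2708/219 ≈ -12.365)
L(X, x) = -108 (L(X, x) = -76 - 1*32 = -76 - 32 = -108)
-L(G(w(4, P(6, 6)), J(4, -7)), Z) = -1*(-108) = 108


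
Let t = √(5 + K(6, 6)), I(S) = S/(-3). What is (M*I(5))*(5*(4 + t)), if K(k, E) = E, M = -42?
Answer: 1400 + 350*√11 ≈ 2560.8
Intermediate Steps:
I(S) = -S/3 (I(S) = S*(-⅓) = -S/3)
t = √11 (t = √(5 + 6) = √11 ≈ 3.3166)
(M*I(5))*(5*(4 + t)) = (-(-14)*5)*(5*(4 + √11)) = (-42*(-5/3))*(20 + 5*√11) = 70*(20 + 5*√11) = 1400 + 350*√11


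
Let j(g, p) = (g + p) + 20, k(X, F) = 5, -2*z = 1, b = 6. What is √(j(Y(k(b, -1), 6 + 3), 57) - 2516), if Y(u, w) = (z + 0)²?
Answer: I*√9755/2 ≈ 49.384*I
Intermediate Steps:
z = -½ (z = -½*1 = -½ ≈ -0.50000)
Y(u, w) = ¼ (Y(u, w) = (-½ + 0)² = (-½)² = ¼)
j(g, p) = 20 + g + p
√(j(Y(k(b, -1), 6 + 3), 57) - 2516) = √((20 + ¼ + 57) - 2516) = √(309/4 - 2516) = √(-9755/4) = I*√9755/2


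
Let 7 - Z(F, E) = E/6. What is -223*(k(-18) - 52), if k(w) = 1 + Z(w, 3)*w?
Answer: 37464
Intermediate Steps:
Z(F, E) = 7 - E/6
k(w) = 1 + 13*w/2 (k(w) = 1 + (7 - 1/6*3)*w = 1 + (7 - 1/2)*w = 1 + 13*w/2)
-223*(k(-18) - 52) = -223*((1 + (13/2)*(-18)) - 52) = -223*((1 - 117) - 52) = -223*(-116 - 52) = -223*(-168) = 37464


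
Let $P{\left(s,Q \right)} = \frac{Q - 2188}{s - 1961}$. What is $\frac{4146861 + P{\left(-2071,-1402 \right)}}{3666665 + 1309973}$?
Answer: $\frac{8360073571}{10032902208} \approx 0.83327$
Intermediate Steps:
$P{\left(s,Q \right)} = \frac{-2188 + Q}{-1961 + s}$
$\frac{4146861 + P{\left(-2071,-1402 \right)}}{3666665 + 1309973} = \frac{4146861 + \frac{-2188 - 1402}{-1961 - 2071}}{3666665 + 1309973} = \frac{4146861 + \frac{1}{-4032} \left(-3590\right)}{4976638} = \left(4146861 - - \frac{1795}{2016}\right) \frac{1}{4976638} = \left(4146861 + \frac{1795}{2016}\right) \frac{1}{4976638} = \frac{8360073571}{2016} \cdot \frac{1}{4976638} = \frac{8360073571}{10032902208}$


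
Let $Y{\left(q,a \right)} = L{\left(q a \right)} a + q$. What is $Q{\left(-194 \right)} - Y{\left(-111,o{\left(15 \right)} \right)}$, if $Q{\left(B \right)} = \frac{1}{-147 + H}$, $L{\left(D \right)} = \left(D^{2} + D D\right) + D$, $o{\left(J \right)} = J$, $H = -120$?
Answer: $- \frac{22198824289}{267} \approx -8.3142 \cdot 10^{7}$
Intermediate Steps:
$L{\left(D \right)} = D + 2 D^{2}$ ($L{\left(D \right)} = \left(D^{2} + D^{2}\right) + D = 2 D^{2} + D = D + 2 D^{2}$)
$Q{\left(B \right)} = - \frac{1}{267}$ ($Q{\left(B \right)} = \frac{1}{-147 - 120} = \frac{1}{-267} = - \frac{1}{267}$)
$Y{\left(q,a \right)} = q + q a^{2} \left(1 + 2 a q\right)$ ($Y{\left(q,a \right)} = q a \left(1 + 2 q a\right) a + q = a q \left(1 + 2 a q\right) a + q = q a^{2} \left(1 + 2 a q\right) + q = q + q a^{2} \left(1 + 2 a q\right)$)
$Q{\left(-194 \right)} - Y{\left(-111,o{\left(15 \right)} \right)} = - \frac{1}{267} - - 111 \left(1 + 15^{2} \left(1 + 2 \cdot 15 \left(-111\right)\right)\right) = - \frac{1}{267} - - 111 \left(1 + 225 \left(1 - 3330\right)\right) = - \frac{1}{267} - - 111 \left(1 + 225 \left(-3329\right)\right) = - \frac{1}{267} - - 111 \left(1 - 749025\right) = - \frac{1}{267} - \left(-111\right) \left(-749024\right) = - \frac{1}{267} - 83141664 = - \frac{22198824289}{267}$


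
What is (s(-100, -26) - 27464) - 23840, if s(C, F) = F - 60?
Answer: -51390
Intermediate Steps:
s(C, F) = -60 + F
(s(-100, -26) - 27464) - 23840 = ((-60 - 26) - 27464) - 23840 = (-86 - 27464) - 23840 = -27550 - 23840 = -51390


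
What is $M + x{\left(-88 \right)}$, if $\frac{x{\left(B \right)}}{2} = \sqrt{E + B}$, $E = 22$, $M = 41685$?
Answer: $41685 + 2 i \sqrt{66} \approx 41685.0 + 16.248 i$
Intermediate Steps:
$x{\left(B \right)} = 2 \sqrt{22 + B}$
$M + x{\left(-88 \right)} = 41685 + 2 \sqrt{22 - 88} = 41685 + 2 \sqrt{-66} = 41685 + 2 i \sqrt{66}$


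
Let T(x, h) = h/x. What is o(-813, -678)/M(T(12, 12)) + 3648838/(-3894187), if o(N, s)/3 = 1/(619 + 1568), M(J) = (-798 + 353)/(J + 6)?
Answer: -1183728550699/1263293733735 ≈ -0.93702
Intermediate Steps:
M(J) = -445/(6 + J)
o(N, s) = 1/729 (o(N, s) = 3/(619 + 1568) = 3/2187 = 3*(1/2187) = 1/729)
o(-813, -678)/M(T(12, 12)) + 3648838/(-3894187) = 1/(729*((-445/(6 + 12/12)))) + 3648838/(-3894187) = 1/(729*((-445/(6 + 12*(1/12))))) + 3648838*(-1/3894187) = 1/(729*((-445/(6 + 1)))) - 3648838/3894187 = 1/(729*((-445/7))) - 3648838/3894187 = 1/(729*((-445*⅐))) - 3648838/3894187 = 1/(729*(-445/7)) - 3648838/3894187 = (1/729)*(-7/445) - 3648838/3894187 = -7/324405 - 3648838/3894187 = -1183728550699/1263293733735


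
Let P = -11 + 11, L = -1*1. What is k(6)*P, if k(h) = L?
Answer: 0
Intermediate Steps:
L = -1
P = 0
k(h) = -1
k(6)*P = -1*0 = 0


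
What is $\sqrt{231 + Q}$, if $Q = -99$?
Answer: $2 \sqrt{33} \approx 11.489$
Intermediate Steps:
$\sqrt{231 + Q} = \sqrt{231 - 99} = \sqrt{132} = 2 \sqrt{33}$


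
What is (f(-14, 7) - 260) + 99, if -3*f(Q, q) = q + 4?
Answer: -494/3 ≈ -164.67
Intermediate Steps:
f(Q, q) = -4/3 - q/3 (f(Q, q) = -(q + 4)/3 = -(4 + q)/3 = -4/3 - q/3)
(f(-14, 7) - 260) + 99 = ((-4/3 - 1/3*7) - 260) + 99 = ((-4/3 - 7/3) - 260) + 99 = (-11/3 - 260) + 99 = -791/3 + 99 = -494/3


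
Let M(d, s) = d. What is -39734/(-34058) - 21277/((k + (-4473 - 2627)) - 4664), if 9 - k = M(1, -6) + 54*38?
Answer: 636649569/235136432 ≈ 2.7076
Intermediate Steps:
k = -2044 (k = 9 - (1 + 54*38) = 9 - (1 + 2052) = 9 - 1*2053 = 9 - 2053 = -2044)
-39734/(-34058) - 21277/((k + (-4473 - 2627)) - 4664) = -39734/(-34058) - 21277/((-2044 + (-4473 - 2627)) - 4664) = -39734*(-1/34058) - 21277/((-2044 - 7100) - 4664) = 19867/17029 - 21277/(-9144 - 4664) = 19867/17029 - 21277/(-13808) = 19867/17029 - 21277*(-1/13808) = 19867/17029 + 21277/13808 = 636649569/235136432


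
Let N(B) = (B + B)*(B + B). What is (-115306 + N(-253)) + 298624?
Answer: 439354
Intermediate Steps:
N(B) = 4*B² (N(B) = (2*B)*(2*B) = 4*B²)
(-115306 + N(-253)) + 298624 = (-115306 + 4*(-253)²) + 298624 = (-115306 + 4*64009) + 298624 = (-115306 + 256036) + 298624 = 140730 + 298624 = 439354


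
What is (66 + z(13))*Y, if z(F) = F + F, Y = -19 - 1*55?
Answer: -6808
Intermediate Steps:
Y = -74 (Y = -19 - 55 = -74)
z(F) = 2*F
(66 + z(13))*Y = (66 + 2*13)*(-74) = (66 + 26)*(-74) = 92*(-74) = -6808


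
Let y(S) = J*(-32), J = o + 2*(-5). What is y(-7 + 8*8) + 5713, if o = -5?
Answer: 6193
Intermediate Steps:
J = -15 (J = -5 + 2*(-5) = -5 - 10 = -15)
y(S) = 480 (y(S) = -15*(-32) = 480)
y(-7 + 8*8) + 5713 = 480 + 5713 = 6193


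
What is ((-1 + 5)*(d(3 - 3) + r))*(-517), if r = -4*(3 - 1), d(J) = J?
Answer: 16544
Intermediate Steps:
r = -8 (r = -4*2 = -8)
((-1 + 5)*(d(3 - 3) + r))*(-517) = ((-1 + 5)*((3 - 3) - 8))*(-517) = (4*(0 - 8))*(-517) = (4*(-8))*(-517) = -32*(-517) = 16544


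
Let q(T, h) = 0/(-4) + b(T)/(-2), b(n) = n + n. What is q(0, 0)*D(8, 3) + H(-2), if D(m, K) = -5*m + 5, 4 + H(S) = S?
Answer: -6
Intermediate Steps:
b(n) = 2*n
H(S) = -4 + S
D(m, K) = 5 - 5*m
q(T, h) = -T (q(T, h) = 0/(-4) + (2*T)/(-2) = 0*(-¼) + (2*T)*(-½) = 0 - T = -T)
q(0, 0)*D(8, 3) + H(-2) = (-1*0)*(5 - 5*8) + (-4 - 2) = 0*(5 - 40) - 6 = 0*(-35) - 6 = 0 - 6 = -6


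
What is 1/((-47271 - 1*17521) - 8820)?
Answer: -1/73612 ≈ -1.3585e-5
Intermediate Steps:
1/((-47271 - 1*17521) - 8820) = 1/((-47271 - 17521) - 8820) = 1/(-64792 - 8820) = 1/(-73612) = -1/73612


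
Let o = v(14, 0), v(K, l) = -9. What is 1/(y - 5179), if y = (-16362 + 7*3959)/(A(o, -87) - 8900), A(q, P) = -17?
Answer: -8917/46192494 ≈ -0.00019304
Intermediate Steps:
o = -9
y = -11351/8917 (y = (-16362 + 7*3959)/(-17 - 8900) = (-16362 + 27713)/(-8917) = 11351*(-1/8917) = -11351/8917 ≈ -1.2730)
1/(y - 5179) = 1/(-11351/8917 - 5179) = 1/(-46192494/8917) = -8917/46192494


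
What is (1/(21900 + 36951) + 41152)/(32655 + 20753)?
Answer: 2421836353/3143114208 ≈ 0.77052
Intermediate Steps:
(1/(21900 + 36951) + 41152)/(32655 + 20753) = (1/58851 + 41152)/53408 = (1/58851 + 41152)*(1/53408) = (2421836353/58851)*(1/53408) = 2421836353/3143114208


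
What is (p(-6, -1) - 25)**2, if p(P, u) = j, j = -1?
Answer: 676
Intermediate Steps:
p(P, u) = -1
(p(-6, -1) - 25)**2 = (-1 - 25)**2 = (-26)**2 = 676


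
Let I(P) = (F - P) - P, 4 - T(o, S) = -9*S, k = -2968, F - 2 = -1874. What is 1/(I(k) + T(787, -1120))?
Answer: -1/6012 ≈ -0.00016633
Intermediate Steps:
F = -1872 (F = 2 - 1874 = -1872)
T(o, S) = 4 + 9*S (T(o, S) = 4 - (-9)*S = 4 + 9*S)
I(P) = -1872 - 2*P (I(P) = (-1872 - P) - P = -1872 - 2*P)
1/(I(k) + T(787, -1120)) = 1/((-1872 - 2*(-2968)) + (4 + 9*(-1120))) = 1/((-1872 + 5936) + (4 - 10080)) = 1/(4064 - 10076) = 1/(-6012) = -1/6012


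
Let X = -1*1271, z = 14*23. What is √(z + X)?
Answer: I*√949 ≈ 30.806*I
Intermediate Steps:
z = 322
X = -1271
√(z + X) = √(322 - 1271) = √(-949) = I*√949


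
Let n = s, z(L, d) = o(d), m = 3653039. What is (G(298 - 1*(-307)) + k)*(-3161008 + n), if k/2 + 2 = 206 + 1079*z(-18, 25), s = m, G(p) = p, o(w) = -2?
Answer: -1625178393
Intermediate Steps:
z(L, d) = -2
s = 3653039
n = 3653039
k = -3908 (k = -4 + 2*(206 + 1079*(-2)) = -4 + 2*(206 - 2158) = -4 + 2*(-1952) = -4 - 3904 = -3908)
(G(298 - 1*(-307)) + k)*(-3161008 + n) = ((298 - 1*(-307)) - 3908)*(-3161008 + 3653039) = ((298 + 307) - 3908)*492031 = (605 - 3908)*492031 = -3303*492031 = -1625178393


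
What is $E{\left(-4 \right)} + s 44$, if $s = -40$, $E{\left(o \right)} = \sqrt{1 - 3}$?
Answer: $-1760 + i \sqrt{2} \approx -1760.0 + 1.4142 i$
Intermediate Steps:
$E{\left(o \right)} = i \sqrt{2}$ ($E{\left(o \right)} = \sqrt{-2} = i \sqrt{2}$)
$E{\left(-4 \right)} + s 44 = i \sqrt{2} - 1760 = -1760 + i \sqrt{2}$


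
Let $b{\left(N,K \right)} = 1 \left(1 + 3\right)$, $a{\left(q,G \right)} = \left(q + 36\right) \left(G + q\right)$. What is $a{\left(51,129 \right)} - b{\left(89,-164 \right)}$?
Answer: $15656$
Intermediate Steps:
$a{\left(q,G \right)} = \left(36 + q\right) \left(G + q\right)$
$b{\left(N,K \right)} = 4$ ($b{\left(N,K \right)} = 1 \cdot 4 = 4$)
$a{\left(51,129 \right)} - b{\left(89,-164 \right)} = \left(51^{2} + 36 \cdot 129 + 36 \cdot 51 + 129 \cdot 51\right) - 4 = \left(2601 + 4644 + 1836 + 6579\right) - 4 = 15660 - 4 = 15656$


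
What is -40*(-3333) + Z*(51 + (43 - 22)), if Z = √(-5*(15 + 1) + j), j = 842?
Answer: 133320 + 72*√762 ≈ 1.3531e+5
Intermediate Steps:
Z = √762 (Z = √(-5*(15 + 1) + 842) = √(-5*16 + 842) = √(-80 + 842) = √762 ≈ 27.604)
-40*(-3333) + Z*(51 + (43 - 22)) = -40*(-3333) + √762*(51 + (43 - 22)) = 133320 + √762*(51 + 21) = 133320 + √762*72 = 133320 + 72*√762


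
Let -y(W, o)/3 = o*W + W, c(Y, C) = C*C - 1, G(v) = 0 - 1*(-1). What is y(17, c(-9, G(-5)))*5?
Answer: -255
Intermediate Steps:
G(v) = 1 (G(v) = 0 + 1 = 1)
c(Y, C) = -1 + C**2 (c(Y, C) = C**2 - 1 = -1 + C**2)
y(W, o) = -3*W - 3*W*o (y(W, o) = -3*(o*W + W) = -3*(W*o + W) = -3*(W + W*o) = -3*W - 3*W*o)
y(17, c(-9, G(-5)))*5 = -3*17*(1 + (-1 + 1**2))*5 = -3*17*(1 + (-1 + 1))*5 = -3*17*(1 + 0)*5 = -3*17*1*5 = -51*5 = -255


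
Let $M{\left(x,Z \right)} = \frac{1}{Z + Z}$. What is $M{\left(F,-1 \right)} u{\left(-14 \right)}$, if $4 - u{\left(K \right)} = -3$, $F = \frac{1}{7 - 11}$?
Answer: $- \frac{7}{2} \approx -3.5$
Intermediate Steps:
$F = - \frac{1}{4}$ ($F = \frac{1}{-4} = - \frac{1}{4} \approx -0.25$)
$M{\left(x,Z \right)} = \frac{1}{2 Z}$
$u{\left(K \right)} = 7$ ($u{\left(K \right)} = 4 - -3 = 4 + 3 = 7$)
$M{\left(F,-1 \right)} u{\left(-14 \right)} = \frac{1}{2 \left(-1\right)} 7 = \frac{1}{2} \left(-1\right) 7 = \left(- \frac{1}{2}\right) 7 = - \frac{7}{2}$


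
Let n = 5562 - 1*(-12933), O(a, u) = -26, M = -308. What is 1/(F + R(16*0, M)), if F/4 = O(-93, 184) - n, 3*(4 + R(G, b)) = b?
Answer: -3/222572 ≈ -1.3479e-5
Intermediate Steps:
R(G, b) = -4 + b/3
n = 18495 (n = 5562 + 12933 = 18495)
F = -74084 (F = 4*(-26 - 1*18495) = 4*(-26 - 18495) = 4*(-18521) = -74084)
1/(F + R(16*0, M)) = 1/(-74084 + (-4 + (⅓)*(-308))) = 1/(-74084 + (-4 - 308/3)) = 1/(-74084 - 320/3) = 1/(-222572/3) = -3/222572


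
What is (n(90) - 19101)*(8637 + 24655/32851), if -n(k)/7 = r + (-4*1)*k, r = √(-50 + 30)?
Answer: -4705003701102/32851 - 567517484*I*√5/4693 ≈ -1.4322e+8 - 2.704e+5*I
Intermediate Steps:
r = 2*I*√5 (r = √(-20) = 2*I*√5 ≈ 4.4721*I)
n(k) = 28*k - 14*I*√5 (n(k) = -7*(2*I*√5 + (-4*1)*k) = -7*(2*I*√5 - 4*k) = -7*(-4*k + 2*I*√5) = 28*k - 14*I*√5)
(n(90) - 19101)*(8637 + 24655/32851) = ((28*90 - 14*I*√5) - 19101)*(8637 + 24655/32851) = ((2520 - 14*I*√5) - 19101)*(8637 + 24655*(1/32851)) = (-16581 - 14*I*√5)*(8637 + 24655/32851) = (-16581 - 14*I*√5)*(283758742/32851) = -4705003701102/32851 - 567517484*I*√5/4693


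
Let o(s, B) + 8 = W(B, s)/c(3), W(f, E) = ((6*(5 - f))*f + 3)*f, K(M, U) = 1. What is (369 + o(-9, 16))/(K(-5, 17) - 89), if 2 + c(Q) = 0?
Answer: -8785/88 ≈ -99.830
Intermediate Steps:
c(Q) = -2 (c(Q) = -2 + 0 = -2)
W(f, E) = f*(3 + f*(30 - 6*f)) (W(f, E) = ((30 - 6*f)*f + 3)*f = (f*(30 - 6*f) + 3)*f = (3 + f*(30 - 6*f))*f = f*(3 + f*(30 - 6*f)))
o(s, B) = -8 - 3*B*(1 - 2*B**2 + 10*B)/2 (o(s, B) = -8 + (3*B*(1 - 2*B**2 + 10*B))/(-2) = -8 + (3*B*(1 - 2*B**2 + 10*B))*(-1/2) = -8 - 3*B*(1 - 2*B**2 + 10*B)/2)
(369 + o(-9, 16))/(K(-5, 17) - 89) = (369 + (-8 - 15*16**2 + 3*16**3 - 3/2*16))/(1 - 89) = (369 + (-8 - 15*256 + 3*4096 - 24))/(-88) = (369 + (-8 - 3840 + 12288 - 24))*(-1/88) = (369 + 8416)*(-1/88) = 8785*(-1/88) = -8785/88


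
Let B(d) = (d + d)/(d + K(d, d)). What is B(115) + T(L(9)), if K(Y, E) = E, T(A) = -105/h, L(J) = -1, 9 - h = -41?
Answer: -11/10 ≈ -1.1000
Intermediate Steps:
h = 50 (h = 9 - 1*(-41) = 9 + 41 = 50)
T(A) = -21/10 (T(A) = -105/50 = -105*1/50 = -21/10)
B(d) = 1 (B(d) = (d + d)/(d + d) = (2*d)/((2*d)) = (2*d)*(1/(2*d)) = 1)
B(115) + T(L(9)) = 1 - 21/10 = -11/10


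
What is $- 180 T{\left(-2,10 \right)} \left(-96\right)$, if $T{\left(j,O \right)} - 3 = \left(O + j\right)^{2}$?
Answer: $1157760$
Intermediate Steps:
$T{\left(j,O \right)} = 3 + \left(O + j\right)^{2}$
$- 180 T{\left(-2,10 \right)} \left(-96\right) = - 180 \left(3 + \left(10 - 2\right)^{2}\right) \left(-96\right) = - 180 \left(3 + 8^{2}\right) \left(-96\right) = - 180 \left(3 + 64\right) \left(-96\right) = \left(-180\right) 67 \left(-96\right) = \left(-12060\right) \left(-96\right) = 1157760$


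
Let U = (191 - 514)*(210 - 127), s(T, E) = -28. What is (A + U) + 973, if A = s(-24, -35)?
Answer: -25864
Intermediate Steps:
U = -26809 (U = -323*83 = -26809)
A = -28
(A + U) + 973 = (-28 - 26809) + 973 = -26837 + 973 = -25864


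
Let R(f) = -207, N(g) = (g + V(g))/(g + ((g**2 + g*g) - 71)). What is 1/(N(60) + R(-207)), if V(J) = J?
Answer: -7189/1488003 ≈ -0.0048313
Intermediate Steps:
N(g) = 2*g/(-71 + g + 2*g**2) (N(g) = (g + g)/(g + ((g**2 + g*g) - 71)) = (2*g)/(g + ((g**2 + g**2) - 71)) = (2*g)/(g + (2*g**2 - 71)) = (2*g)/(g + (-71 + 2*g**2)) = (2*g)/(-71 + g + 2*g**2) = 2*g/(-71 + g + 2*g**2))
1/(N(60) + R(-207)) = 1/(2*60/(-71 + 60 + 2*60**2) - 207) = 1/(2*60/(-71 + 60 + 2*3600) - 207) = 1/(2*60/(-71 + 60 + 7200) - 207) = 1/(2*60/7189 - 207) = 1/(2*60*(1/7189) - 207) = 1/(120/7189 - 207) = 1/(-1488003/7189) = -7189/1488003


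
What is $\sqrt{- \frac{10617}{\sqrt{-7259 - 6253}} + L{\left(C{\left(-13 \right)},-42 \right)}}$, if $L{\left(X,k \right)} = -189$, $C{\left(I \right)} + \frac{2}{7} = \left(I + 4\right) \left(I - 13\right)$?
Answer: $\frac{\sqrt{-239628564 + 1992457 i \sqrt{3378}}}{1126} \approx 3.2336 + 14.123 i$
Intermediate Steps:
$C{\left(I \right)} = - \frac{2}{7} + \left(-13 + I\right) \left(4 + I\right)$ ($C{\left(I \right)} = - \frac{2}{7} + \left(I + 4\right) \left(I - 13\right) = - \frac{2}{7} + \left(4 + I\right) \left(-13 + I\right) = - \frac{2}{7} + \left(-13 + I\right) \left(4 + I\right)$)
$\sqrt{- \frac{10617}{\sqrt{-7259 - 6253}} + L{\left(C{\left(-13 \right)},-42 \right)}} = \sqrt{- \frac{10617}{\sqrt{-7259 - 6253}} - 189} = \sqrt{- \frac{10617}{\sqrt{-13512}} - 189} = \sqrt{- \frac{10617}{2 i \sqrt{3378}} - 189} = \sqrt{- 10617 \left(- \frac{i \sqrt{3378}}{6756}\right) - 189} = \sqrt{\frac{3539 i \sqrt{3378}}{2252} - 189} = \sqrt{-189 + \frac{3539 i \sqrt{3378}}{2252}}$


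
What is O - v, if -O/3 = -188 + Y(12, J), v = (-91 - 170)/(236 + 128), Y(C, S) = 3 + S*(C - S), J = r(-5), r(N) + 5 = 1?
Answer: 272169/364 ≈ 747.72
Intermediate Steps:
r(N) = -4 (r(N) = -5 + 1 = -4)
J = -4
v = -261/364 ≈ -0.71703
O = 747 (O = -3*(-188 + (3 - 1*(-4)² + 12*(-4))) = -3*(-188 + (3 - 1*16 - 48)) = -3*(-188 + (3 - 16 - 48)) = -3*(-188 - 61) = -3*(-249) = 747)
O - v = 747 - 1*(-261/364) = 747 + 261/364 = 272169/364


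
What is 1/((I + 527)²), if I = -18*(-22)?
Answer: 1/851929 ≈ 1.1738e-6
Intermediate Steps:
I = 396
1/((I + 527)²) = 1/((396 + 527)²) = 1/(923²) = 1/851929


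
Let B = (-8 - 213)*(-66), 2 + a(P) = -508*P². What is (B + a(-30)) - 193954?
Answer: -636570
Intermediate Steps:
a(P) = -2 - 508*P²
B = 14586 (B = -221*(-66) = 14586)
(B + a(-30)) - 193954 = (14586 + (-2 - 508*(-30)²)) - 193954 = (14586 + (-2 - 508*900)) - 193954 = (14586 + (-2 - 457200)) - 193954 = (14586 - 457202) - 193954 = -442616 - 193954 = -636570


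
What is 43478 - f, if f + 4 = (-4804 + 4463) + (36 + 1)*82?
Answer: 40789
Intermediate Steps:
f = 2689 (f = -4 + ((-4804 + 4463) + (36 + 1)*82) = -4 + (-341 + 37*82) = -4 + (-341 + 3034) = -4 + 2693 = 2689)
43478 - f = 43478 - 1*2689 = 43478 - 2689 = 40789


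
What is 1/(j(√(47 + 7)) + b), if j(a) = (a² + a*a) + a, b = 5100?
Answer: 868/4520535 - √6/9041070 ≈ 0.00019174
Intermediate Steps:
j(a) = a + 2*a² (j(a) = (a² + a²) + a = 2*a² + a = a + 2*a²)
1/(j(√(47 + 7)) + b) = 1/(√(47 + 7)*(1 + 2*√(47 + 7)) + 5100) = 1/(√54*(1 + 2*√54) + 5100) = 1/((3*√6)*(1 + 2*(3*√6)) + 5100) = 1/((3*√6)*(1 + 6*√6) + 5100) = 1/(3*√6*(1 + 6*√6) + 5100) = 1/(5100 + 3*√6*(1 + 6*√6))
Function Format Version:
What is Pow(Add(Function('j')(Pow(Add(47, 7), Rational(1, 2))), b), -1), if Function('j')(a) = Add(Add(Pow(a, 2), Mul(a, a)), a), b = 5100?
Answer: Add(Rational(868, 4520535), Mul(Rational(-1, 9041070), Pow(6, Rational(1, 2)))) ≈ 0.00019174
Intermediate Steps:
Function('j')(a) = Add(a, Mul(2, Pow(a, 2))) (Function('j')(a) = Add(Add(Pow(a, 2), Pow(a, 2)), a) = Add(Mul(2, Pow(a, 2)), a) = Add(a, Mul(2, Pow(a, 2))))
Pow(Add(Function('j')(Pow(Add(47, 7), Rational(1, 2))), b), -1) = Pow(Add(Mul(Pow(Add(47, 7), Rational(1, 2)), Add(1, Mul(2, Pow(Add(47, 7), Rational(1, 2))))), 5100), -1) = Pow(Add(Mul(Pow(54, Rational(1, 2)), Add(1, Mul(2, Pow(54, Rational(1, 2))))), 5100), -1) = Pow(Add(Mul(Mul(3, Pow(6, Rational(1, 2))), Add(1, Mul(2, Mul(3, Pow(6, Rational(1, 2)))))), 5100), -1) = Pow(Add(Mul(Mul(3, Pow(6, Rational(1, 2))), Add(1, Mul(6, Pow(6, Rational(1, 2))))), 5100), -1) = Pow(Add(Mul(3, Pow(6, Rational(1, 2)), Add(1, Mul(6, Pow(6, Rational(1, 2))))), 5100), -1) = Pow(Add(5100, Mul(3, Pow(6, Rational(1, 2)), Add(1, Mul(6, Pow(6, Rational(1, 2)))))), -1)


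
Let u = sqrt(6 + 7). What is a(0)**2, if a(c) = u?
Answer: 13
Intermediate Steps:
u = sqrt(13) ≈ 3.6056
a(c) = sqrt(13)
a(0)**2 = (sqrt(13))**2 = 13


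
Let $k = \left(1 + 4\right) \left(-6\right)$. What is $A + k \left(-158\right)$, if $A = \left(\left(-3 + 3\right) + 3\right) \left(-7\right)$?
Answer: $4719$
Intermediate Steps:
$A = -21$ ($A = \left(0 + 3\right) \left(-7\right) = 3 \left(-7\right) = -21$)
$k = -30$ ($k = 5 \left(-6\right) = -30$)
$A + k \left(-158\right) = -21 - -4740 = -21 + 4740 = 4719$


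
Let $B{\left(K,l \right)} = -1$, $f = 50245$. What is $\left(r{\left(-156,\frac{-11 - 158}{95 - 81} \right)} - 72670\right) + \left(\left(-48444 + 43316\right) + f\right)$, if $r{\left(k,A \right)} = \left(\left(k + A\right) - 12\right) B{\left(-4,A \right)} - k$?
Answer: $- \frac{381037}{14} \approx -27217.0$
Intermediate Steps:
$r{\left(k,A \right)} = 12 - A - 2 k$ ($r{\left(k,A \right)} = \left(\left(k + A\right) - 12\right) \left(-1\right) - k = \left(\left(A + k\right) - 12\right) \left(-1\right) - k = \left(-12 + A + k\right) \left(-1\right) - k = \left(12 - A - k\right) - k = 12 - A - 2 k$)
$\left(r{\left(-156,\frac{-11 - 158}{95 - 81} \right)} - 72670\right) + \left(\left(-48444 + 43316\right) + f\right) = \left(\left(12 - \frac{-11 - 158}{95 - 81} - -312\right) - 72670\right) + \left(\left(-48444 + 43316\right) + 50245\right) = \left(\left(12 - - \frac{169}{14} + 312\right) - 72670\right) + \left(-5128 + 50245\right) = \left(\left(12 - \left(-169\right) \frac{1}{14} + 312\right) - 72670\right) + 45117 = \left(\left(12 - - \frac{169}{14} + 312\right) - 72670\right) + 45117 = \left(\left(12 + \frac{169}{14} + 312\right) - 72670\right) + 45117 = \left(\frac{4705}{14} - 72670\right) + 45117 = - \frac{1012675}{14} + 45117 = - \frac{381037}{14}$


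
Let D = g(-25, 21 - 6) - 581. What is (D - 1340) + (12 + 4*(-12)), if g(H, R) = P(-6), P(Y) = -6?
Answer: -1963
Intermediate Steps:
g(H, R) = -6
D = -587 (D = -6 - 581 = -587)
(D - 1340) + (12 + 4*(-12)) = (-587 - 1340) + (12 + 4*(-12)) = -1927 + (12 - 48) = -1927 - 36 = -1963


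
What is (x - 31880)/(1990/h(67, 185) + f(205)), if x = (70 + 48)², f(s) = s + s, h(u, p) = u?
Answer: -300763/7365 ≈ -40.837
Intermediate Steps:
f(s) = 2*s
x = 13924 (x = 118² = 13924)
(x - 31880)/(1990/h(67, 185) + f(205)) = (13924 - 31880)/(1990/67 + 2*205) = -17956/(1990*(1/67) + 410) = -17956/(1990/67 + 410) = -17956/29460/67 = -17956*67/29460 = -300763/7365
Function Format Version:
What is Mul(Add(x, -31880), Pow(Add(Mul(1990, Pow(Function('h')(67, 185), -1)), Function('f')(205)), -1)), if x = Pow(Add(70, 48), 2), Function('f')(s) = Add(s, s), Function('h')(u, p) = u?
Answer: Rational(-300763, 7365) ≈ -40.837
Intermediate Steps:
Function('f')(s) = Mul(2, s)
x = 13924 (x = Pow(118, 2) = 13924)
Mul(Add(x, -31880), Pow(Add(Mul(1990, Pow(Function('h')(67, 185), -1)), Function('f')(205)), -1)) = Mul(Add(13924, -31880), Pow(Add(Mul(1990, Pow(67, -1)), Mul(2, 205)), -1)) = Mul(-17956, Pow(Add(Mul(1990, Rational(1, 67)), 410), -1)) = Mul(-17956, Pow(Add(Rational(1990, 67), 410), -1)) = Mul(-17956, Pow(Rational(29460, 67), -1)) = Mul(-17956, Rational(67, 29460)) = Rational(-300763, 7365)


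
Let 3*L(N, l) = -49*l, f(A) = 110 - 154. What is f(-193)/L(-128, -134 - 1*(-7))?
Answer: -132/6223 ≈ -0.021212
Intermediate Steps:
f(A) = -44
L(N, l) = -49*l/3 (L(N, l) = (-49*l)/3 = -49*l/3)
f(-193)/L(-128, -134 - 1*(-7)) = -44*(-3/(49*(-134 - 1*(-7)))) = -44*(-3/(49*(-134 + 7))) = -44/((-49/3*(-127))) = -44/6223/3 = -44*3/6223 = -132/6223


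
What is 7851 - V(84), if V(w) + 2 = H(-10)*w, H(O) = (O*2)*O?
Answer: -8947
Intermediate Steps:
H(O) = 2*O² (H(O) = (2*O)*O = 2*O²)
V(w) = -2 + 200*w (V(w) = -2 + (2*(-10)²)*w = -2 + (2*100)*w = -2 + 200*w)
7851 - V(84) = 7851 - (-2 + 200*84) = 7851 - (-2 + 16800) = 7851 - 1*16798 = 7851 - 16798 = -8947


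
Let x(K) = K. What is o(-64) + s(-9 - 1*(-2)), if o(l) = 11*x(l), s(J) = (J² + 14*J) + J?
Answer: -760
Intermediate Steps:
s(J) = J² + 15*J
o(l) = 11*l
o(-64) + s(-9 - 1*(-2)) = 11*(-64) + (-9 - 1*(-2))*(15 + (-9 - 1*(-2))) = -704 + (-9 + 2)*(15 + (-9 + 2)) = -704 - 7*(15 - 7) = -704 - 7*8 = -704 - 56 = -760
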